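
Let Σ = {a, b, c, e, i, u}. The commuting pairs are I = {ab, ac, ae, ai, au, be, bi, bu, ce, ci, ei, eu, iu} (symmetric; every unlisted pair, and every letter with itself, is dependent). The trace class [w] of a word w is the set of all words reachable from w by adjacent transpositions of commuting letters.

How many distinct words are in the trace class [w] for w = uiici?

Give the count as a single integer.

0(u) covers ∅
1(i) covers ∅
2(i) covers 1:i
3(c) covers 0:u
4(i) covers 2:i
floor of heap: 0:u, 1:i
completions by unplaced set U, small U first (add the entries for U minus each lowest piece of U):
  |U|=1: {3}:1  {4}:1
  |U|=2: {0,3}:1  {2,4}:1  {3,4}:2
  |U|=3: {0,3,4}:3  {1,2,4}:1  {2,3,4}:3
  start at 0(u): 4
  start at 1(i): 6
sum over floor = 10

10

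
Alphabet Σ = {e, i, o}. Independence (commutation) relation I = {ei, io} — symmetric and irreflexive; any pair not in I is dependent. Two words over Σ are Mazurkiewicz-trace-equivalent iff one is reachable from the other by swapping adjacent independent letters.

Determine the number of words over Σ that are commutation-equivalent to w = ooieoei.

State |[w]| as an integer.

21

drop 0:o onto floor
drop 1:o onto {0:o}
drop 2:i onto floor
drop 3:e onto {1:o}
drop 4:o onto {3:e}
drop 5:e onto {4:o}
drop 6:i onto {2:i}
ground layer = {0:o, 2:i}
drop-orders for the pieces not yet dropped (sum over which currently-grounded one goes next):
  1 to go: {5} 1  {6} 1
  2 to go: {2,6} 1  {4,5} 1  {5,6} 2
  3 to go: {2,5,6} 3  {3,4,5} 1  {4,5,6} 3
  4 to go: {1,3,4,5} 1  {2,4,5,6} 6  {3,4,5,6} 4
  5 to go: {0,1,3,4,5} 1  {1,3,4,5,6} 5  {2,3,4,5,6} 10
  if 0:o drops first: 15 orders
  if 2:i drops first: 6 orders
heap linearizations: 21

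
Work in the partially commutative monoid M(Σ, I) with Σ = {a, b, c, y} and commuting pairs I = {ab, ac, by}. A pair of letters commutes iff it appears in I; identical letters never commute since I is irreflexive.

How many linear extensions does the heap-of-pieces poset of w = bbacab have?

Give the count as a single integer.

drop 0:b onto floor
drop 1:b onto {0:b}
drop 2:a onto floor
drop 3:c onto {1:b}
drop 4:a onto {2:a}
drop 5:b onto {3:c}
ground layer = {0:b, 2:a}
drop-orders for the pieces not yet dropped (sum over which currently-grounded one goes next):
  1 to go: {4} 1  {5} 1
  2 to go: {2,4} 1  {3,5} 1  {4,5} 2
  3 to go: {1,3,5} 1  {2,4,5} 3  {3,4,5} 3
  4 to go: {0,1,3,5} 1  {1,3,4,5} 4  {2,3,4,5} 6
  if 0:b drops first: 10 orders
  if 2:a drops first: 5 orders
heap linearizations: 15

15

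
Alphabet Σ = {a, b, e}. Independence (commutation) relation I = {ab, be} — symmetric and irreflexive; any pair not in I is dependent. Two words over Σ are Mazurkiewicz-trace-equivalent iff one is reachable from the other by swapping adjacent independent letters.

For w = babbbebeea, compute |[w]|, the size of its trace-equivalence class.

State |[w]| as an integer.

252

0(b) covers ∅
1(a) covers ∅
2(b) covers 0:b
3(b) covers 2:b
4(b) covers 3:b
5(e) covers 1:a
6(b) covers 4:b
7(e) covers 5:e
8(e) covers 7:e
9(a) covers 8:e
floor of heap: 0:b, 1:a
completions by unplaced set U, small U first (add the entries for U minus each lowest piece of U):
  |U|=1: {6}:1  {9}:1
  |U|=2: {4,6}:1  {6,9}:2  {8,9}:1
  |U|=3: {3,4,6}:1  {4,6,9}:3  {6,8,9}:3  {7,8,9}:1
  |U|=4: {2,3,4,6}:1  {3,4,6,9}:4  {4,6,8,9}:6  {5,7,8,9}:1  {6,7,8,9}:4
  |U|=5: {0,2,3,4,6}:1  {1,5,7,8,9}:1  {2,3,4,6,9}:5  {3,4,6,8,9}:10  {4,6,7,8,9}:10  {5,6,7,8,9}:5
  |U|=6: {0,2,3,4,6,9}:6  {1,5,6,7,8,9}:6  {2,3,4,6,8,9}:15  {3,4,6,7,8,9}:20  {4,5,6,7,8,9}:15
  |U|=7: {0,2,3,4,6,8,9}:21  {1,4,5,6,7,8,9}:21  {2,3,4,6,7,8,9}:35  {3,4,5,6,7,8,9}:35
  |U|=8: {0,2,3,4,6,7,8,9}:56  {1,3,4,5,6,7,8,9}:56  {2,3,4,5,6,7,8,9}:70
  start at 0(b): 126
  start at 1(a): 126
sum over floor = 252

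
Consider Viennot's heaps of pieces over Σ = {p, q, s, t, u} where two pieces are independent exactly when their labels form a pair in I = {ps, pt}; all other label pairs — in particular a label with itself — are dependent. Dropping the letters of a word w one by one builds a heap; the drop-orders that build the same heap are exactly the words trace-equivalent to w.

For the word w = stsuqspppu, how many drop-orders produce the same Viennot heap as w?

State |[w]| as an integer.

4

#0=s has no predecessor
#1=t depends on [0:s]
#2=s depends on [1:t]
#3=u depends on [2:s]
#4=q depends on [3:u]
#5=s depends on [4:q]
#6=p depends on [4:q]
#7=p depends on [6:p]
#8=p depends on [7:p]
#9=u depends on [5:s, 8:p]
sources: [0:s]
N(rest) = Σ N(rest − s) over sources s of rest; N(one piece) = 1:
  size 1 → [9]=1
  size 2 → [5,9]=1  [8,9]=1
  size 3 → [5,8,9]=2  [7,8,9]=1
  size 4 → [5,7,8,9]=3  [6,7,8,9]=1
  size 5 → [5,6,7,8,9]=4
  size 6 → [4,5,6,7,8,9]=4
  size 7 → [3,4,5,6,7,8,9]=4
  size 8 → [2,3,4,5,6,7,8,9]=4
  first=0(s) contributes 4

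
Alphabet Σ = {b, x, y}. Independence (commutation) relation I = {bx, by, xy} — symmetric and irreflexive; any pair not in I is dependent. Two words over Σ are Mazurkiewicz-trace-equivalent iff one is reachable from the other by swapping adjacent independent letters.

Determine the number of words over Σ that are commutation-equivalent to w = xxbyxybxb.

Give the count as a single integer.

drop 0:x onto floor
drop 1:x onto {0:x}
drop 2:b onto floor
drop 3:y onto floor
drop 4:x onto {1:x}
drop 5:y onto {3:y}
drop 6:b onto {2:b}
drop 7:x onto {4:x}
drop 8:b onto {6:b}
ground layer = {0:x, 2:b, 3:y}
drop-orders for the pieces not yet dropped (sum over which currently-grounded one goes next):
  1 to go: {5} 1  {7} 1  {8} 1
  2 to go: {3,5} 1  {4,7} 1  {5,7} 2  {5,8} 2  {6,8} 1  {7,8} 2
  3 to go: {1,4,7} 1  {2,6,8} 1  {3,5,7} 3  {3,5,8} 3  {4,5,7} 3  {4,7,8} 3  {5,6,8} 3  {5,7,8} 6  {6,7,8} 3
  4 to go: {0,1,4,7} 1  {1,4,5,7} 4  {1,4,7,8} 4  {2,5,6,8} 4  {2,6,7,8} 4  {3,4,5,7} 6  {3,5,6,8} 6  {3,5,7,8} 12  {4,5,7,8} 12  {4,6,7,8} 6  {5,6,7,8} 12
  5 to go: {0,1,4,5,7} 5  {0,1,4,7,8} 5  {1,3,4,5,7} 10  {1,4,5,7,8} 20  {1,4,6,7,8} 10  {2,3,5,6,8} 10  {2,4,6,7,8} 10  {2,5,6,7,8} 20  {3,4,5,7,8} 30  {3,5,6,7,8} 30  {4,5,6,7,8} 30
  6 to go: {0,1,3,4,5,7} 15  {0,1,4,5,7,8} 30  {0,1,4,6,7,8} 15  {1,2,4,6,7,8} 20  {1,3,4,5,7,8} 60  {1,4,5,6,7,8} 60  {2,3,5,6,7,8} 60  {2,4,5,6,7,8} 60  {3,4,5,6,7,8} 90
  7 to go: {0,1,2,4,6,7,8} 35  {0,1,3,4,5,7,8} 105  {0,1,4,5,6,7,8} 105  {1,2,4,5,6,7,8} 140  {1,3,4,5,6,7,8} 210  {2,3,4,5,6,7,8} 210
  if 0:x drops first: 560 orders
  if 2:b drops first: 420 orders
  if 3:y drops first: 280 orders
heap linearizations: 1260

1260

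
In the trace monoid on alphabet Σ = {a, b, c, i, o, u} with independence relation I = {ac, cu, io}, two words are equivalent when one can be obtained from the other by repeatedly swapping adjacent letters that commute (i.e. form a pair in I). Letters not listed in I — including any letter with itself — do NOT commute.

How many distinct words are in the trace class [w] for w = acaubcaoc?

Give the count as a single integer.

piece 0:a — minimal
piece 1:c — minimal
piece 2:a rests on {0:a}
piece 3:u rests on {2:a}
piece 4:b rests on {1:c, 3:u}
piece 5:c rests on {4:b}
piece 6:a rests on {4:b}
piece 7:o rests on {5:c, 6:a}
piece 8:c rests on {7:o}
minimal pieces: {0:a, 1:c}
ways to finish when only these pieces remain (= sum over removing one remaining piece with nothing left below it):
  1 left: {8}→1
  2 left: {7,8}→1
  3 left: {5,7,8}→1  {6,7,8}→1
  4 left: {5,6,7,8}→2
  5 left: {4,5,6,7,8}→2
  6 left: {1,4,5,6,7,8}→2  {3,4,5,6,7,8}→2
  7 left: {1,3,4,5,6,7,8}→4  {2,3,4,5,6,7,8}→2
  placing 0:a first → 6 extensions
  placing 1:c first → 2 extensions
total linear extensions = 8

8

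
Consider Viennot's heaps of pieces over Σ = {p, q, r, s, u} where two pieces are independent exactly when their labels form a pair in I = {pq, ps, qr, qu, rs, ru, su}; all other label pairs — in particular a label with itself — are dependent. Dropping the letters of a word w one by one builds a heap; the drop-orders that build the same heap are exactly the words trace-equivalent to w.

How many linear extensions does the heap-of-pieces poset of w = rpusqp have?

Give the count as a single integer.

15

drop 0:r onto floor
drop 1:p onto {0:r}
drop 2:u onto {1:p}
drop 3:s onto floor
drop 4:q onto {3:s}
drop 5:p onto {2:u}
ground layer = {0:r, 3:s}
drop-orders for the pieces not yet dropped (sum over which currently-grounded one goes next):
  1 to go: {4} 1  {5} 1
  2 to go: {2,5} 1  {3,4} 1  {4,5} 2
  3 to go: {1,2,5} 1  {2,4,5} 3  {3,4,5} 3
  4 to go: {0,1,2,5} 1  {1,2,4,5} 4  {2,3,4,5} 6
  if 0:r drops first: 10 orders
  if 3:s drops first: 5 orders
heap linearizations: 15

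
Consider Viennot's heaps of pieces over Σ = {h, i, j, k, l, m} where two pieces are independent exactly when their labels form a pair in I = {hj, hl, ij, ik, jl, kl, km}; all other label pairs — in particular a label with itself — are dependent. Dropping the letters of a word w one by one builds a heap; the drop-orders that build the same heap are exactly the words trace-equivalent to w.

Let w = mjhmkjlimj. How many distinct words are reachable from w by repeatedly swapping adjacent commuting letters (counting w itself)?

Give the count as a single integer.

18

drop 0:m onto floor
drop 1:j onto {0:m}
drop 2:h onto {0:m}
drop 3:m onto {1:j, 2:h}
drop 4:k onto {1:j, 2:h}
drop 5:j onto {3:m, 4:k}
drop 6:l onto {3:m}
drop 7:i onto {6:l}
drop 8:m onto {5:j, 7:i}
drop 9:j onto {8:m}
ground layer = {0:m}
drop-orders for the pieces not yet dropped (sum over which currently-grounded one goes next):
  1 to go: {9} 1
  2 to go: {8,9} 1
  3 to go: {5,8,9} 1  {7,8,9} 1
  4 to go: {4,5,8,9} 1  {5,7,8,9} 2  {6,7,8,9} 1
  5 to go: {4,5,7,8,9} 3  {5,6,7,8,9} 3
  6 to go: {3,5,6,7,8,9} 3  {4,5,6,7,8,9} 6
  7 to go: {3,4,5,6,7,8,9} 9
  8 to go: {1,3,4,5,6,7,8,9} 9  {2,3,4,5,6,7,8,9} 9
  if 0:m drops first: 18 orders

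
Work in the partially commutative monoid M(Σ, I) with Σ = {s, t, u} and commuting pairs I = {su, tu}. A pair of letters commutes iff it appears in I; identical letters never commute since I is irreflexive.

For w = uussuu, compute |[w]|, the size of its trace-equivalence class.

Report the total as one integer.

#0=u has no predecessor
#1=u depends on [0:u]
#2=s has no predecessor
#3=s depends on [2:s]
#4=u depends on [1:u]
#5=u depends on [4:u]
sources: [0:u, 2:s]
N(rest) = Σ N(rest − s) over sources s of rest; N(one piece) = 1:
  size 1 → [3]=1  [5]=1
  size 2 → [2,3]=1  [3,5]=2  [4,5]=1
  size 3 → [1,4,5]=1  [2,3,5]=3  [3,4,5]=3
  size 4 → [0,1,4,5]=1  [1,3,4,5]=4  [2,3,4,5]=6
  first=0(u) contributes 10
  first=2(s) contributes 5
|[w]| = 15

15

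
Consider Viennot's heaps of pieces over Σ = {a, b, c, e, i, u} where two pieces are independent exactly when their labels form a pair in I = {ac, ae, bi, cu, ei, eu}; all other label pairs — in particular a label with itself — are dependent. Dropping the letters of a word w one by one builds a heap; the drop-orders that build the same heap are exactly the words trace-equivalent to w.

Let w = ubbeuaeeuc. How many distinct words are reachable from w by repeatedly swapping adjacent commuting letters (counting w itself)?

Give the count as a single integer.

drop 0:u onto floor
drop 1:b onto {0:u}
drop 2:b onto {1:b}
drop 3:e onto {2:b}
drop 4:u onto {2:b}
drop 5:a onto {4:u}
drop 6:e onto {3:e}
drop 7:e onto {6:e}
drop 8:u onto {5:a}
drop 9:c onto {7:e}
ground layer = {0:u}
drop-orders for the pieces not yet dropped (sum over which currently-grounded one goes next):
  1 to go: {8} 1  {9} 1
  2 to go: {5,8} 1  {7,9} 1  {8,9} 2
  3 to go: {4,5,8} 1  {5,8,9} 3  {6,7,9} 1  {7,8,9} 3
  4 to go: {3,6,7,9} 1  {4,5,8,9} 4  {5,7,8,9} 6  {6,7,8,9} 4
  5 to go: {3,6,7,8,9} 5  {4,5,7,8,9} 10  {5,6,7,8,9} 10
  6 to go: {3,5,6,7,8,9} 15  {4,5,6,7,8,9} 20
  7 to go: {3,4,5,6,7,8,9} 35
  8 to go: {2,3,4,5,6,7,8,9} 35
  if 0:u drops first: 35 orders

35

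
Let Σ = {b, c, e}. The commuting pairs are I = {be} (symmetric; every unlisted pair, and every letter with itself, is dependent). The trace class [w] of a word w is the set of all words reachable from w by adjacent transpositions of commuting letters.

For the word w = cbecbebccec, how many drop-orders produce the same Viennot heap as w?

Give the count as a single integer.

6

0(c) covers ∅
1(b) covers 0:c
2(e) covers 0:c
3(c) covers 1:b, 2:e
4(b) covers 3:c
5(e) covers 3:c
6(b) covers 4:b
7(c) covers 5:e, 6:b
8(c) covers 7:c
9(e) covers 8:c
10(c) covers 9:e
floor of heap: 0:c
completions by unplaced set U, small U first (add the entries for U minus each lowest piece of U):
  |U|=1: {10}:1
  |U|=2: {9,10}:1
  |U|=3: {8,9,10}:1
  |U|=4: {7,8,9,10}:1
  |U|=5: {5,7,8,9,10}:1  {6,7,8,9,10}:1
  |U|=6: {4,6,7,8,9,10}:1  {5,6,7,8,9,10}:2
  |U|=7: {4,5,6,7,8,9,10}:3
  |U|=8: {3,4,5,6,7,8,9,10}:3
  |U|=9: {1,3,4,5,6,7,8,9,10}:3  {2,3,4,5,6,7,8,9,10}:3
  start at 0(c): 6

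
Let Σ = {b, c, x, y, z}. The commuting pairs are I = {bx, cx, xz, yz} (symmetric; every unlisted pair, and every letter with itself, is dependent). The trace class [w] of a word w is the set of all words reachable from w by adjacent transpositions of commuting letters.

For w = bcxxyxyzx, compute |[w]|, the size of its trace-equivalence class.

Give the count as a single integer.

#0=b has no predecessor
#1=c depends on [0:b]
#2=x has no predecessor
#3=x depends on [2:x]
#4=y depends on [1:c, 3:x]
#5=x depends on [4:y]
#6=y depends on [5:x]
#7=z depends on [1:c]
#8=x depends on [6:y]
sources: [0:b, 2:x]
N(rest) = Σ N(rest − s) over sources s of rest; N(one piece) = 1:
  size 1 → [7]=1  [8]=1
  size 2 → [6,8]=1  [7,8]=2
  size 3 → [5,6,8]=1  [6,7,8]=3
  size 4 → [4,5,6,8]=1  [5,6,7,8]=4
  size 5 → [3,4,5,6,8]=1  [4,5,6,7,8]=5
  size 6 → [1,4,5,6,7,8]=5  [2,3,4,5,6,8]=1  [3,4,5,6,7,8]=6
  size 7 → [0,1,4,5,6,7,8]=5  [1,3,4,5,6,7,8]=11  [2,3,4,5,6,7,8]=7
  first=0(b) contributes 18
  first=2(x) contributes 16
|[w]| = 34

34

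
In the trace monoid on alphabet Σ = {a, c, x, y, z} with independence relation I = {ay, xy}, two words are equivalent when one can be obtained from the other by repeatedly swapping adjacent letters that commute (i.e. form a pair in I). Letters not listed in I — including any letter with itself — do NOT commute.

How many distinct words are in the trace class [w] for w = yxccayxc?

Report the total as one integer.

6

piece 0:y — minimal
piece 1:x — minimal
piece 2:c rests on {0:y, 1:x}
piece 3:c rests on {2:c}
piece 4:a rests on {3:c}
piece 5:y rests on {3:c}
piece 6:x rests on {4:a}
piece 7:c rests on {5:y, 6:x}
minimal pieces: {0:y, 1:x}
ways to finish when only these pieces remain (= sum over removing one remaining piece with nothing left below it):
  1 left: {7}→1
  2 left: {5,7}→1  {6,7}→1
  3 left: {4,6,7}→1  {5,6,7}→2
  4 left: {4,5,6,7}→3
  5 left: {3,4,5,6,7}→3
  6 left: {2,3,4,5,6,7}→3
  placing 0:y first → 3 extensions
  placing 1:x first → 3 extensions
total linear extensions = 6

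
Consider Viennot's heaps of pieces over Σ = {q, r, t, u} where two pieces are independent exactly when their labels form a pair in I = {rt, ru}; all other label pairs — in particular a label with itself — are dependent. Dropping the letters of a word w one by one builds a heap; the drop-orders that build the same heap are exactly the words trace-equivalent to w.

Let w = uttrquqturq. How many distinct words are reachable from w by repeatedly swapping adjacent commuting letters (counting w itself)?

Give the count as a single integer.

drop 0:u onto floor
drop 1:t onto {0:u}
drop 2:t onto {1:t}
drop 3:r onto floor
drop 4:q onto {2:t, 3:r}
drop 5:u onto {4:q}
drop 6:q onto {5:u}
drop 7:t onto {6:q}
drop 8:u onto {7:t}
drop 9:r onto {6:q}
drop 10:q onto {8:u, 9:r}
ground layer = {0:u, 3:r}
drop-orders for the pieces not yet dropped (sum over which currently-grounded one goes next):
  1 to go: {10} 1
  2 to go: {8,10} 1  {9,10} 1
  3 to go: {7,8,10} 1  {8,9,10} 2
  4 to go: {7,8,9,10} 3
  5 to go: {6,7,8,9,10} 3
  6 to go: {5,6,7,8,9,10} 3
  7 to go: {4,5,6,7,8,9,10} 3
  8 to go: {2,4,5,6,7,8,9,10} 3  {3,4,5,6,7,8,9,10} 3
  9 to go: {1,2,4,5,6,7,8,9,10} 3  {2,3,4,5,6,7,8,9,10} 6
  if 0:u drops first: 9 orders
  if 3:r drops first: 3 orders
heap linearizations: 12

12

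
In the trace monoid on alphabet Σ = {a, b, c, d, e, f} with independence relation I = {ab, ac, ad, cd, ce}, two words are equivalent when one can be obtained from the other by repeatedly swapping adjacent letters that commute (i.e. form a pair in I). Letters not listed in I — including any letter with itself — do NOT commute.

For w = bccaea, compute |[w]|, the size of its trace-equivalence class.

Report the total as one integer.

16

#0=b has no predecessor
#1=c depends on [0:b]
#2=c depends on [1:c]
#3=a has no predecessor
#4=e depends on [0:b, 3:a]
#5=a depends on [4:e]
sources: [0:b, 3:a]
N(rest) = Σ N(rest − s) over sources s of rest; N(one piece) = 1:
  size 1 → [2]=1  [5]=1
  size 2 → [1,2]=1  [2,5]=2  [4,5]=1
  size 3 → [1,2,5]=3  [2,4,5]=3  [3,4,5]=1
  size 4 → [1,2,4,5]=6  [2,3,4,5]=4
  first=0(b) contributes 10
  first=3(a) contributes 6
|[w]| = 16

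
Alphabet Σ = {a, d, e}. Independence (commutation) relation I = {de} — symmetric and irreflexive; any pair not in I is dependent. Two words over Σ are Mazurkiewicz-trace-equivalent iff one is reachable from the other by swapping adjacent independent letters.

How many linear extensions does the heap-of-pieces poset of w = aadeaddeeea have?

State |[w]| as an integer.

#0=a has no predecessor
#1=a depends on [0:a]
#2=d depends on [1:a]
#3=e depends on [1:a]
#4=a depends on [2:d, 3:e]
#5=d depends on [4:a]
#6=d depends on [5:d]
#7=e depends on [4:a]
#8=e depends on [7:e]
#9=e depends on [8:e]
#10=a depends on [6:d, 9:e]
sources: [0:a]
N(rest) = Σ N(rest − s) over sources s of rest; N(one piece) = 1:
  size 1 → [10]=1
  size 2 → [6,10]=1  [9,10]=1
  size 3 → [5,6,10]=1  [6,9,10]=2  [8,9,10]=1
  size 4 → [5,6,9,10]=3  [6,8,9,10]=3  [7,8,9,10]=1
  size 5 → [5,6,8,9,10]=6  [6,7,8,9,10]=4
  size 6 → [5,6,7,8,9,10]=10
  size 7 → [4,5,6,7,8,9,10]=10
  size 8 → [2,4,5,6,7,8,9,10]=10  [3,4,5,6,7,8,9,10]=10
  size 9 → [2,3,4,5,6,7,8,9,10]=20
  first=0(a) contributes 20

20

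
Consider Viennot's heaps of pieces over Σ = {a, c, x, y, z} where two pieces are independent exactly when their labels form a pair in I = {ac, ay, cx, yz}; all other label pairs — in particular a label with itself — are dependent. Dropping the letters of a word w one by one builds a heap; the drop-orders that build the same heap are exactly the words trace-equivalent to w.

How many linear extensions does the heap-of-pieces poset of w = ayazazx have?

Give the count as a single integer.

6

piece 0:a — minimal
piece 1:y — minimal
piece 2:a rests on {0:a}
piece 3:z rests on {2:a}
piece 4:a rests on {3:z}
piece 5:z rests on {4:a}
piece 6:x rests on {1:y, 5:z}
minimal pieces: {0:a, 1:y}
ways to finish when only these pieces remain (= sum over removing one remaining piece with nothing left below it):
  1 left: {6}→1
  2 left: {1,6}→1  {5,6}→1
  3 left: {1,5,6}→2  {4,5,6}→1
  4 left: {1,4,5,6}→3  {3,4,5,6}→1
  5 left: {1,3,4,5,6}→4  {2,3,4,5,6}→1
  placing 0:a first → 5 extensions
  placing 1:y first → 1 extensions
total linear extensions = 6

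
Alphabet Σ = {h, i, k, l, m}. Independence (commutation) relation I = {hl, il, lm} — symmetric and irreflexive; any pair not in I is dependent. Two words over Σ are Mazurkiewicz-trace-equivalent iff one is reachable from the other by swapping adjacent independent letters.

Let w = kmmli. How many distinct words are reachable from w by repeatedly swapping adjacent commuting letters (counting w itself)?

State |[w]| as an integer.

4

0(k) covers ∅
1(m) covers 0:k
2(m) covers 1:m
3(l) covers 0:k
4(i) covers 2:m
floor of heap: 0:k
completions by unplaced set U, small U first (add the entries for U minus each lowest piece of U):
  |U|=1: {3}:1  {4}:1
  |U|=2: {2,4}:1  {3,4}:2
  |U|=3: {1,2,4}:1  {2,3,4}:3
  start at 0(k): 4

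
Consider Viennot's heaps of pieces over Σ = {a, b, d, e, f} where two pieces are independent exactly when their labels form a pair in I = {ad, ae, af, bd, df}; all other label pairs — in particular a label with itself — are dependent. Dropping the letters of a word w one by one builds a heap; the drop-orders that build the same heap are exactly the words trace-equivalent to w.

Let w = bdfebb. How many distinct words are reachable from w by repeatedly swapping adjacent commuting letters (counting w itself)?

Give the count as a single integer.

#0=b has no predecessor
#1=d has no predecessor
#2=f depends on [0:b]
#3=e depends on [1:d, 2:f]
#4=b depends on [3:e]
#5=b depends on [4:b]
sources: [0:b, 1:d]
N(rest) = Σ N(rest − s) over sources s of rest; N(one piece) = 1:
  size 1 → [5]=1
  size 2 → [4,5]=1
  size 3 → [3,4,5]=1
  size 4 → [1,3,4,5]=1  [2,3,4,5]=1
  first=0(b) contributes 2
  first=1(d) contributes 1
|[w]| = 3

3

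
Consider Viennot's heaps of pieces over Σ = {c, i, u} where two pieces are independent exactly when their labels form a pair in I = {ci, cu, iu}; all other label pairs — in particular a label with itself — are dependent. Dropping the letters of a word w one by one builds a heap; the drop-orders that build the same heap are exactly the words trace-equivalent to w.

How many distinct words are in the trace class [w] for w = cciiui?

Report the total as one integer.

60

drop 0:c onto floor
drop 1:c onto {0:c}
drop 2:i onto floor
drop 3:i onto {2:i}
drop 4:u onto floor
drop 5:i onto {3:i}
ground layer = {0:c, 2:i, 4:u}
drop-orders for the pieces not yet dropped (sum over which currently-grounded one goes next):
  1 to go: {1} 1  {4} 1  {5} 1
  2 to go: {0,1} 1  {1,4} 2  {1,5} 2  {3,5} 1  {4,5} 2
  3 to go: {0,1,4} 3  {0,1,5} 3  {1,3,5} 3  {1,4,5} 6  {2,3,5} 1  {3,4,5} 3
  4 to go: {0,1,3,5} 6  {0,1,4,5} 12  {1,2,3,5} 4  {1,3,4,5} 12  {2,3,4,5} 4
  if 0:c drops first: 20 orders
  if 2:i drops first: 30 orders
  if 4:u drops first: 10 orders
heap linearizations: 60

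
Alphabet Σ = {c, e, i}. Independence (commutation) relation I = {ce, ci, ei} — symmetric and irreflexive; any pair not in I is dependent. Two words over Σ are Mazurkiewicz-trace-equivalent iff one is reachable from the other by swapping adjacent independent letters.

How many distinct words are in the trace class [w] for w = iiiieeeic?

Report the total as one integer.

#0=i has no predecessor
#1=i depends on [0:i]
#2=i depends on [1:i]
#3=i depends on [2:i]
#4=e has no predecessor
#5=e depends on [4:e]
#6=e depends on [5:e]
#7=i depends on [3:i]
#8=c has no predecessor
sources: [0:i, 4:e, 8:c]
N(rest) = Σ N(rest − s) over sources s of rest; N(one piece) = 1:
  size 1 → [6]=1  [7]=1  [8]=1
  size 2 → [3,7]=1  [5,6]=1  [6,7]=2  [6,8]=2  [7,8]=2
  size 3 → [2,3,7]=1  [3,6,7]=3  [3,7,8]=3  [4,5,6]=1  [5,6,7]=3  [5,6,8]=3  [6,7,8]=6
  size 4 → [1,2,3,7]=1  [2,3,6,7]=4  [2,3,7,8]=4  [3,5,6,7]=6  [3,6,7,8]=12  [4,5,6,7]=4  [4,5,6,8]=4  [5,6,7,8]=12
  size 5 → [0,1,2,3,7]=1  [1,2,3,6,7]=5  [1,2,3,7,8]=5  [2,3,5,6,7]=10  [2,3,6,7,8]=20  [3,4,5,6,7]=10  [3,5,6,7,8]=30  [4,5,6,7,8]=20
  size 6 → [0,1,2,3,6,7]=6  [0,1,2,3,7,8]=6  [1,2,3,5,6,7]=15  [1,2,3,6,7,8]=30  [2,3,4,5,6,7]=20  [2,3,5,6,7,8]=60  [3,4,5,6,7,8]=60
  size 7 → [0,1,2,3,5,6,7]=21  [0,1,2,3,6,7,8]=42  [1,2,3,4,5,6,7]=35  [1,2,3,5,6,7,8]=105  [2,3,4,5,6,7,8]=140
  first=0(i) contributes 280
  first=4(e) contributes 168
  first=8(c) contributes 56
|[w]| = 504

504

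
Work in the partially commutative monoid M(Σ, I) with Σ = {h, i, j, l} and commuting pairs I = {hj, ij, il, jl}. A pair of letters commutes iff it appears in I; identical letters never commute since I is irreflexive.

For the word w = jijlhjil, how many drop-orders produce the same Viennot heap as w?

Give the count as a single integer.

224

piece 0:j — minimal
piece 1:i — minimal
piece 2:j rests on {0:j}
piece 3:l — minimal
piece 4:h rests on {1:i, 3:l}
piece 5:j rests on {2:j}
piece 6:i rests on {4:h}
piece 7:l rests on {4:h}
minimal pieces: {0:j, 1:i, 3:l}
ways to finish when only these pieces remain (= sum over removing one remaining piece with nothing left below it):
  1 left: {5}→1  {6}→1  {7}→1
  2 left: {2,5}→1  {5,6}→2  {5,7}→2  {6,7}→2
  3 left: {0,2,5}→1  {2,5,6}→3  {2,5,7}→3  {4,6,7}→2  {5,6,7}→6
  4 left: {0,2,5,6}→4  {0,2,5,7}→4  {1,4,6,7}→2  {2,5,6,7}→12  {3,4,6,7}→2  {4,5,6,7}→8
  5 left: {0,2,5,6,7}→20  {1,3,4,6,7}→4  {1,4,5,6,7}→10  {2,4,5,6,7}→20  {3,4,5,6,7}→10
  6 left: {0,2,4,5,6,7}→40  {1,2,4,5,6,7}→30  {1,3,4,5,6,7}→24  {2,3,4,5,6,7}→30
  placing 0:j first → 84 extensions
  placing 1:i first → 70 extensions
  placing 3:l first → 70 extensions
total linear extensions = 224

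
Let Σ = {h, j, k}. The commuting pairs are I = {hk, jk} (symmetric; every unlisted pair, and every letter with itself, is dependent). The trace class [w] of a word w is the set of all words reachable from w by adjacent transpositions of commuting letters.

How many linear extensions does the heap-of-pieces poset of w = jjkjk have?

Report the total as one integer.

10

#0=j has no predecessor
#1=j depends on [0:j]
#2=k has no predecessor
#3=j depends on [1:j]
#4=k depends on [2:k]
sources: [0:j, 2:k]
N(rest) = Σ N(rest − s) over sources s of rest; N(one piece) = 1:
  size 1 → [3]=1  [4]=1
  size 2 → [1,3]=1  [2,4]=1  [3,4]=2
  size 3 → [0,1,3]=1  [1,3,4]=3  [2,3,4]=3
  first=0(j) contributes 6
  first=2(k) contributes 4
|[w]| = 10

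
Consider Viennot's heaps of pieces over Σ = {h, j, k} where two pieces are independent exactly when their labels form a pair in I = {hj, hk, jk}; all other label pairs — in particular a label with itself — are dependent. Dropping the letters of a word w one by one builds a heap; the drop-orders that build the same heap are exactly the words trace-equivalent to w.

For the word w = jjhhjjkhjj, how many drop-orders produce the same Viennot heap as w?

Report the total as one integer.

840

drop 0:j onto floor
drop 1:j onto {0:j}
drop 2:h onto floor
drop 3:h onto {2:h}
drop 4:j onto {1:j}
drop 5:j onto {4:j}
drop 6:k onto floor
drop 7:h onto {3:h}
drop 8:j onto {5:j}
drop 9:j onto {8:j}
ground layer = {0:j, 2:h, 6:k}
drop-orders for the pieces not yet dropped (sum over which currently-grounded one goes next):
  1 to go: {6} 1  {7} 1  {9} 1
  2 to go: {3,7} 1  {6,7} 2  {6,9} 2  {7,9} 2  {8,9} 1
  3 to go: {2,3,7} 1  {3,6,7} 3  {3,7,9} 3  {5,8,9} 1  {6,7,9} 6  {6,8,9} 3  {7,8,9} 3
  4 to go: {2,3,6,7} 4  {2,3,7,9} 4  {3,6,7,9} 12  {3,7,8,9} 6  {4,5,8,9} 1  {5,6,8,9} 4  {5,7,8,9} 4  {6,7,8,9} 12
  5 to go: {1,4,5,8,9} 1  {2,3,6,7,9} 20  {2,3,7,8,9} 10  {3,5,7,8,9} 10  {3,6,7,8,9} 30  {4,5,6,8,9} 5  {4,5,7,8,9} 5  {5,6,7,8,9} 20
  6 to go: {0,1,4,5,8,9} 1  {1,4,5,6,8,9} 6  {1,4,5,7,8,9} 6  {2,3,5,7,8,9} 20  {2,3,6,7,8,9} 60  {3,4,5,7,8,9} 15  {3,5,6,7,8,9} 60  {4,5,6,7,8,9} 30
  7 to go: {0,1,4,5,6,8,9} 7  {0,1,4,5,7,8,9} 7  {1,3,4,5,7,8,9} 21  {1,4,5,6,7,8,9} 42  {2,3,4,5,7,8,9} 35  {2,3,5,6,7,8,9} 140  {3,4,5,6,7,8,9} 105
  8 to go: {0,1,3,4,5,7,8,9} 28  {0,1,4,5,6,7,8,9} 56  {1,2,3,4,5,7,8,9} 56  {1,3,4,5,6,7,8,9} 168  {2,3,4,5,6,7,8,9} 280
  if 0:j drops first: 504 orders
  if 2:h drops first: 252 orders
  if 6:k drops first: 84 orders
heap linearizations: 840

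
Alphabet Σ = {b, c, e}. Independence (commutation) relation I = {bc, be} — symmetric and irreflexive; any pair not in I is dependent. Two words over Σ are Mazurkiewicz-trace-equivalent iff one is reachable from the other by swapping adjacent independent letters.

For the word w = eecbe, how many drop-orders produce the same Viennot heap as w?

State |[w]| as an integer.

piece 0:e — minimal
piece 1:e rests on {0:e}
piece 2:c rests on {1:e}
piece 3:b — minimal
piece 4:e rests on {2:c}
minimal pieces: {0:e, 3:b}
ways to finish when only these pieces remain (= sum over removing one remaining piece with nothing left below it):
  1 left: {3}→1  {4}→1
  2 left: {2,4}→1  {3,4}→2
  3 left: {1,2,4}→1  {2,3,4}→3
  placing 0:e first → 4 extensions
  placing 3:b first → 1 extensions
total linear extensions = 5

5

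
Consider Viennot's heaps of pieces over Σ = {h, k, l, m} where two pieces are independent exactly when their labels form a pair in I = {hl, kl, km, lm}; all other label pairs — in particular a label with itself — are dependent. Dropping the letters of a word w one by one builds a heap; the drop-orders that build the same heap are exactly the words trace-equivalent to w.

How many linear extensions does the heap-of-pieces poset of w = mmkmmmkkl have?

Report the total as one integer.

504

drop 0:m onto floor
drop 1:m onto {0:m}
drop 2:k onto floor
drop 3:m onto {1:m}
drop 4:m onto {3:m}
drop 5:m onto {4:m}
drop 6:k onto {2:k}
drop 7:k onto {6:k}
drop 8:l onto floor
ground layer = {0:m, 2:k, 8:l}
drop-orders for the pieces not yet dropped (sum over which currently-grounded one goes next):
  1 to go: {5} 1  {7} 1  {8} 1
  2 to go: {4,5} 1  {5,7} 2  {5,8} 2  {6,7} 1  {7,8} 2
  3 to go: {2,6,7} 1  {3,4,5} 1  {4,5,7} 3  {4,5,8} 3  {5,6,7} 3  {5,7,8} 6  {6,7,8} 3
  4 to go: {1,3,4,5} 1  {2,5,6,7} 4  {2,6,7,8} 4  {3,4,5,7} 4  {3,4,5,8} 4  {4,5,6,7} 6  {4,5,7,8} 12  {5,6,7,8} 12
  5 to go: {0,1,3,4,5} 1  {1,3,4,5,7} 5  {1,3,4,5,8} 5  {2,4,5,6,7} 10  {2,5,6,7,8} 20  {3,4,5,6,7} 10  {3,4,5,7,8} 20  {4,5,6,7,8} 30
  6 to go: {0,1,3,4,5,7} 6  {0,1,3,4,5,8} 6  {1,3,4,5,6,7} 15  {1,3,4,5,7,8} 30  {2,3,4,5,6,7} 20  {2,4,5,6,7,8} 60  {3,4,5,6,7,8} 60
  7 to go: {0,1,3,4,5,6,7} 21  {0,1,3,4,5,7,8} 42  {1,2,3,4,5,6,7} 35  {1,3,4,5,6,7,8} 105  {2,3,4,5,6,7,8} 140
  if 0:m drops first: 280 orders
  if 2:k drops first: 168 orders
  if 8:l drops first: 56 orders
heap linearizations: 504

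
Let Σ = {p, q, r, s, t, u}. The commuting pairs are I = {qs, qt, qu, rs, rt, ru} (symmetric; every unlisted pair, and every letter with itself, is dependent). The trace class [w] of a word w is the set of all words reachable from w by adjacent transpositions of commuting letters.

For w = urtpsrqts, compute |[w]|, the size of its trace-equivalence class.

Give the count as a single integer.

drop 0:u onto floor
drop 1:r onto floor
drop 2:t onto {0:u}
drop 3:p onto {1:r, 2:t}
drop 4:s onto {3:p}
drop 5:r onto {3:p}
drop 6:q onto {5:r}
drop 7:t onto {4:s}
drop 8:s onto {7:t}
ground layer = {0:u, 1:r}
drop-orders for the pieces not yet dropped (sum over which currently-grounded one goes next):
  1 to go: {6} 1  {8} 1
  2 to go: {5,6} 1  {6,8} 2  {7,8} 1
  3 to go: {4,7,8} 1  {5,6,8} 3  {6,7,8} 3
  4 to go: {4,6,7,8} 4  {5,6,7,8} 6
  5 to go: {4,5,6,7,8} 10
  6 to go: {3,4,5,6,7,8} 10
  7 to go: {1,3,4,5,6,7,8} 10  {2,3,4,5,6,7,8} 10
  if 0:u drops first: 20 orders
  if 1:r drops first: 10 orders
heap linearizations: 30

30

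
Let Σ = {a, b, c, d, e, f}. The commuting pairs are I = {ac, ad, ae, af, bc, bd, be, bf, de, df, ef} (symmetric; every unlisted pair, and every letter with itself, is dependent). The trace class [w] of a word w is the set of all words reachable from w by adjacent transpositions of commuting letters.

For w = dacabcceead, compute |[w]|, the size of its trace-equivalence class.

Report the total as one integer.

drop 0:d onto floor
drop 1:a onto floor
drop 2:c onto {0:d}
drop 3:a onto {1:a}
drop 4:b onto {3:a}
drop 5:c onto {2:c}
drop 6:c onto {5:c}
drop 7:e onto {6:c}
drop 8:e onto {7:e}
drop 9:a onto {4:b}
drop 10:d onto {6:c}
ground layer = {0:d, 1:a}
drop-orders for the pieces not yet dropped (sum over which currently-grounded one goes next):
  1 to go: {8} 1  {9} 1  {10} 1
  2 to go: {4,9} 1  {7,8} 1  {8,9} 2  {8,10} 2  {9,10} 2
  3 to go: {3,4,9} 1  {4,8,9} 3  {4,9,10} 3  {7,8,9} 3  {7,8,10} 3  {8,9,10} 6
  4 to go: {1,3,4,9} 1  {3,4,8,9} 4  {3,4,9,10} 4  {4,7,8,9} 6  {4,8,9,10} 12  {6,7,8,10} 3  {7,8,9,10} 12
  5 to go: {1,3,4,8,9} 5  {1,3,4,9,10} 5  {3,4,7,8,9} 10  {3,4,8,9,10} 20  {4,7,8,9,10} 30  {5,6,7,8,10} 3  {6,7,8,9,10} 15
  6 to go: {1,3,4,7,8,9} 15  {1,3,4,8,9,10} 30  {2,5,6,7,8,10} 3  {3,4,7,8,9,10} 60  {4,6,7,8,9,10} 45  {5,6,7,8,9,10} 18
  7 to go: {0,2,5,6,7,8,10} 3  {1,3,4,7,8,9,10} 105  {2,5,6,7,8,9,10} 21  {3,4,6,7,8,9,10} 105  {4,5,6,7,8,9,10} 63
  8 to go: {0,2,5,6,7,8,9,10} 24  {1,3,4,6,7,8,9,10} 210  {2,4,5,6,7,8,9,10} 84  {3,4,5,6,7,8,9,10} 168
  9 to go: {0,2,4,5,6,7,8,9,10} 108  {1,3,4,5,6,7,8,9,10} 378  {2,3,4,5,6,7,8,9,10} 252
  if 0:d drops first: 630 orders
  if 1:a drops first: 360 orders
heap linearizations: 990

990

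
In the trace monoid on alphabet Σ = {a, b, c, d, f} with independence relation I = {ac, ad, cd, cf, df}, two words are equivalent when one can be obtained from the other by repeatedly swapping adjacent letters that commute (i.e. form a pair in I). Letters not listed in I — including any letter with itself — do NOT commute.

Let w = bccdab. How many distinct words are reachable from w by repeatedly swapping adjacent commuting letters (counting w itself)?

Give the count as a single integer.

12

drop 0:b onto floor
drop 1:c onto {0:b}
drop 2:c onto {1:c}
drop 3:d onto {0:b}
drop 4:a onto {0:b}
drop 5:b onto {2:c, 3:d, 4:a}
ground layer = {0:b}
drop-orders for the pieces not yet dropped (sum over which currently-grounded one goes next):
  1 to go: {5} 1
  2 to go: {2,5} 1  {3,5} 1  {4,5} 1
  3 to go: {1,2,5} 1  {2,3,5} 2  {2,4,5} 2  {3,4,5} 2
  4 to go: {1,2,3,5} 3  {1,2,4,5} 3  {2,3,4,5} 6
  if 0:b drops first: 12 orders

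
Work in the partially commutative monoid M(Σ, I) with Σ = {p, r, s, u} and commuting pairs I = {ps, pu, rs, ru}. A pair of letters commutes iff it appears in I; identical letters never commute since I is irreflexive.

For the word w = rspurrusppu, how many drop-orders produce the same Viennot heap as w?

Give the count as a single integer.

462

piece 0:r — minimal
piece 1:s — minimal
piece 2:p rests on {0:r}
piece 3:u rests on {1:s}
piece 4:r rests on {2:p}
piece 5:r rests on {4:r}
piece 6:u rests on {3:u}
piece 7:s rests on {6:u}
piece 8:p rests on {5:r}
piece 9:p rests on {8:p}
piece 10:u rests on {7:s}
minimal pieces: {0:r, 1:s}
ways to finish when only these pieces remain (= sum over removing one remaining piece with nothing left below it):
  1 left: {9}→1  {10}→1
  2 left: {7,10}→1  {8,9}→1  {9,10}→2
  3 left: {5,8,9}→1  {6,7,10}→1  {7,9,10}→3  {8,9,10}→3
  4 left: {3,6,7,10}→1  {4,5,8,9}→1  {5,8,9,10}→4  {6,7,9,10}→4  {7,8,9,10}→6
  5 left: {1,3,6,7,10}→1  {2,4,5,8,9}→1  {3,6,7,9,10}→5  {4,5,8,9,10}→5  {5,7,8,9,10}→10  {6,7,8,9,10}→10
  6 left: {0,2,4,5,8,9}→1  {1,3,6,7,9,10}→6  {2,4,5,8,9,10}→6  {3,6,7,8,9,10}→15  {4,5,7,8,9,10}→15  {5,6,7,8,9,10}→20
  7 left: {0,2,4,5,8,9,10}→7  {1,3,6,7,8,9,10}→21  {2,4,5,7,8,9,10}→21  {3,5,6,7,8,9,10}→35  {4,5,6,7,8,9,10}→35
  8 left: {0,2,4,5,7,8,9,10}→28  {1,3,5,6,7,8,9,10}→56  {2,4,5,6,7,8,9,10}→56  {3,4,5,6,7,8,9,10}→70
  9 left: {0,2,4,5,6,7,8,9,10}→84  {1,3,4,5,6,7,8,9,10}→126  {2,3,4,5,6,7,8,9,10}→126
  placing 0:r first → 252 extensions
  placing 1:s first → 210 extensions
total linear extensions = 462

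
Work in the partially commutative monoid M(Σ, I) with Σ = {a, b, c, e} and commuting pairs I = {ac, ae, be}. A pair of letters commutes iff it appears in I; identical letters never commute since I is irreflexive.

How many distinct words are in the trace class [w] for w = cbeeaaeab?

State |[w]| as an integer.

piece 0:c — minimal
piece 1:b rests on {0:c}
piece 2:e rests on {0:c}
piece 3:e rests on {2:e}
piece 4:a rests on {1:b}
piece 5:a rests on {4:a}
piece 6:e rests on {3:e}
piece 7:a rests on {5:a}
piece 8:b rests on {7:a}
minimal pieces: {0:c}
ways to finish when only these pieces remain (= sum over removing one remaining piece with nothing left below it):
  1 left: {6}→1  {8}→1
  2 left: {3,6}→1  {6,8}→2  {7,8}→1
  3 left: {2,3,6}→1  {3,6,8}→3  {5,7,8}→1  {6,7,8}→3
  4 left: {2,3,6,8}→4  {3,6,7,8}→6  {4,5,7,8}→1  {5,6,7,8}→4
  5 left: {1,4,5,7,8}→1  {2,3,6,7,8}→10  {3,5,6,7,8}→10  {4,5,6,7,8}→5
  6 left: {1,4,5,6,7,8}→6  {2,3,5,6,7,8}→20  {3,4,5,6,7,8}→15
  7 left: {1,3,4,5,6,7,8}→21  {2,3,4,5,6,7,8}→35
  placing 0:c first → 56 extensions

56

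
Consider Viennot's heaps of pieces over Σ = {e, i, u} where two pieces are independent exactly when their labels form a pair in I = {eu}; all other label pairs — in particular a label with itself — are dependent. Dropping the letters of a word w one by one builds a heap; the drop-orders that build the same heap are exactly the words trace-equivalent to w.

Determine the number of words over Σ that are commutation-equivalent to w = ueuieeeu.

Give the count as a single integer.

12

0(u) covers ∅
1(e) covers ∅
2(u) covers 0:u
3(i) covers 1:e, 2:u
4(e) covers 3:i
5(e) covers 4:e
6(e) covers 5:e
7(u) covers 3:i
floor of heap: 0:u, 1:e
completions by unplaced set U, small U first (add the entries for U minus each lowest piece of U):
  |U|=1: {6}:1  {7}:1
  |U|=2: {5,6}:1  {6,7}:2
  |U|=3: {4,5,6}:1  {5,6,7}:3
  |U|=4: {4,5,6,7}:4
  |U|=5: {3,4,5,6,7}:4
  |U|=6: {1,3,4,5,6,7}:4  {2,3,4,5,6,7}:4
  start at 0(u): 8
  start at 1(e): 4
sum over floor = 12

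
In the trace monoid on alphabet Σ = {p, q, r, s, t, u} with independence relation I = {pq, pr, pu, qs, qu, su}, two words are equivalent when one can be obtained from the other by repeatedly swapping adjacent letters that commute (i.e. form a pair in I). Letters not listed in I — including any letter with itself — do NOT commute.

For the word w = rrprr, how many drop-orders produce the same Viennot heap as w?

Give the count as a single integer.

#0=r has no predecessor
#1=r depends on [0:r]
#2=p has no predecessor
#3=r depends on [1:r]
#4=r depends on [3:r]
sources: [0:r, 2:p]
N(rest) = Σ N(rest − s) over sources s of rest; N(one piece) = 1:
  size 1 → [2]=1  [4]=1
  size 2 → [2,4]=2  [3,4]=1
  size 3 → [1,3,4]=1  [2,3,4]=3
  first=0(r) contributes 4
  first=2(p) contributes 1
|[w]| = 5

5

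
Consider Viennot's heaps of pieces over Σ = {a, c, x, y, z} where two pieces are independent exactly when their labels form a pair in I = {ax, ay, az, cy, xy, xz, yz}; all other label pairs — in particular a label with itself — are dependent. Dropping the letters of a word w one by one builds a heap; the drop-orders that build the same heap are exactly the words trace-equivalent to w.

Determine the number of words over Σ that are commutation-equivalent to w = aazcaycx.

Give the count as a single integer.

#0=a has no predecessor
#1=a depends on [0:a]
#2=z has no predecessor
#3=c depends on [1:a, 2:z]
#4=a depends on [3:c]
#5=y has no predecessor
#6=c depends on [4:a]
#7=x depends on [6:c]
sources: [0:a, 2:z, 5:y]
N(rest) = Σ N(rest − s) over sources s of rest; N(one piece) = 1:
  size 1 → [5]=1  [7]=1
  size 2 → [5,7]=2  [6,7]=1
  size 3 → [4,6,7]=1  [5,6,7]=3
  size 4 → [3,4,6,7]=1  [4,5,6,7]=4
  size 5 → [1,3,4,6,7]=1  [2,3,4,6,7]=1  [3,4,5,6,7]=5
  size 6 → [0,1,3,4,6,7]=1  [1,2,3,4,6,7]=2  [1,3,4,5,6,7]=6  [2,3,4,5,6,7]=6
  first=0(a) contributes 14
  first=2(z) contributes 7
  first=5(y) contributes 3
|[w]| = 24

24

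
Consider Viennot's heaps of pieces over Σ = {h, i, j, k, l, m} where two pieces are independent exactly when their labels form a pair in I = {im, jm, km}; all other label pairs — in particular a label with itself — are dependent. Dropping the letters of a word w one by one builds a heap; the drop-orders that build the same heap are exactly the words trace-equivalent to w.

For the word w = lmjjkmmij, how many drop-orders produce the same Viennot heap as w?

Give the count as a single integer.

56

#0=l has no predecessor
#1=m depends on [0:l]
#2=j depends on [0:l]
#3=j depends on [2:j]
#4=k depends on [3:j]
#5=m depends on [1:m]
#6=m depends on [5:m]
#7=i depends on [4:k]
#8=j depends on [7:i]
sources: [0:l]
N(rest) = Σ N(rest − s) over sources s of rest; N(one piece) = 1:
  size 1 → [6]=1  [8]=1
  size 2 → [5,6]=1  [6,8]=2  [7,8]=1
  size 3 → [1,5,6]=1  [4,7,8]=1  [5,6,8]=3  [6,7,8]=3
  size 4 → [1,5,6,8]=4  [3,4,7,8]=1  [4,6,7,8]=4  [5,6,7,8]=6
  size 5 → [1,5,6,7,8]=10  [2,3,4,7,8]=1  [3,4,6,7,8]=5  [4,5,6,7,8]=10
  size 6 → [1,4,5,6,7,8]=20  [2,3,4,6,7,8]=6  [3,4,5,6,7,8]=15
  size 7 → [1,3,4,5,6,7,8]=35  [2,3,4,5,6,7,8]=21
  first=0(l) contributes 56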